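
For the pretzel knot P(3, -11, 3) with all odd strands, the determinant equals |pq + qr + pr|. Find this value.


Step 1: Compute pq + qr + pr.
pq = 3*(-11) = -33
qr = (-11)*3 = -33
pr = 3*3 = 9
pq + qr + pr = -33 + (-33) + 9 = -57
Step 2: Take absolute value.
det(P(3,-11,3)) = |-57| = 57

57


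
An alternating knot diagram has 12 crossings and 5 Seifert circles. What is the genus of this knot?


For alternating knots, g = (c - s + 1)/2.
= (12 - 5 + 1)/2
= 8/2 = 4

4


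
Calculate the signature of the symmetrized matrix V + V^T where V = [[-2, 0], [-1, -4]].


Step 1: V + V^T = [[-4, -1], [-1, -8]]
Step 2: trace = -12, det = 31
Step 3: Discriminant = (-12)^2 - 4*31 = 20
Step 4: Eigenvalues: -3.76393, -8.23607
Step 5: Signature = (# positive eigenvalues) - (# negative eigenvalues) = -2

-2


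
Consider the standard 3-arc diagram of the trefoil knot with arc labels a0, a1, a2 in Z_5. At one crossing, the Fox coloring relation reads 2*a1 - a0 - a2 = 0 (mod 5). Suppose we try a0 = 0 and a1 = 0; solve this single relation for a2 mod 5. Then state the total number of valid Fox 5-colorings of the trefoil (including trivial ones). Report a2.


Step 1: Apply the given crossing relation 2*a1 - a0 - a2 = 0 (mod 5).
  a2 = 2*a1 - a0 mod 5
  a2 = 2*0 - 0 mod 5
  a2 = 0 - 0 mod 5
  a2 = 0 mod 5 = 0
Step 2: The trefoil has determinant 3.
  Number of Fox p-colorings (p prime) is p^2 if p = 3, else p.
  Since 5 does not divide 3, only trivial (constant) colorings exist.
  (Here a0 = a1 = a2 = 0, the constant coloring, which is valid.)
  Total colorings = 5
Step 3: a2 = 0, total Fox 5-colorings = 5

0


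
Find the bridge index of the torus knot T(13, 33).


The bridge number of T(p,q) is min(p,q).
min(13, 33) = 13

13


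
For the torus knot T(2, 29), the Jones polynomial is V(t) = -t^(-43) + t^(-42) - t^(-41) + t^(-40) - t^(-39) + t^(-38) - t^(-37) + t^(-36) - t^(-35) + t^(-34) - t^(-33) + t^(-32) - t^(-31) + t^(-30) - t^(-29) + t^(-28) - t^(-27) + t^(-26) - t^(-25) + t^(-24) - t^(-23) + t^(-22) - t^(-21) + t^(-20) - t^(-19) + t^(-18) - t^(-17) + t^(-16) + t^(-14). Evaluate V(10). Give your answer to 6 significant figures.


Substituting t = 10 into V(t) = -t^(-43) + t^(-42) - t^(-41) + t^(-40) - t^(-39) + t^(-38) - t^(-37) + t^(-36) - t^(-35) + t^(-34) - t^(-33) + t^(-32) - t^(-31) + t^(-30) - t^(-29) + t^(-28) - t^(-27) + t^(-26) - t^(-25) + t^(-24) - t^(-23) + t^(-22) - t^(-21) + t^(-20) - t^(-19) + t^(-18) - t^(-17) + t^(-16) + t^(-14):
  (-)t^(-43) = -1e-43
  (+)t^(-42) = 1e-42
  (-)t^(-41) = -1e-41
  (+)t^(-40) = 1e-40
  (-)t^(-39) = -1e-39
  (+)t^(-38) = 1e-38
  (-)t^(-37) = -1e-37
  (+)t^(-36) = 1e-36
  (-)t^(-35) = -1e-35
  (+)t^(-34) = 1e-34
  (-)t^(-33) = -1e-33
  (+)t^(-32) = 1e-32
  (-)t^(-31) = -1e-31
  (+)t^(-30) = 1e-30
  (-)t^(-29) = -1e-29
  (+)t^(-28) = 1e-28
  (-)t^(-27) = -1e-27
  (+)t^(-26) = 1e-26
  (-)t^(-25) = -1e-25
  (+)t^(-24) = 1e-24
  (-)t^(-23) = -1e-23
  (+)t^(-22) = 1e-22
  (-)t^(-21) = -1e-21
  (+)t^(-20) = 1e-20
  (-)t^(-19) = -1e-19
  (+)t^(-18) = 1e-18
  (-)t^(-17) = -1e-17
  (+)t^(-16) = 1e-16
  (+)t^(-14) = 1e-14
Sum = (-1e-43) + (1e-42) + (-1e-41) + (1e-40) + (-1e-39) + (1e-38) + (-1e-37) + (1e-36) + (-1e-35) + (1e-34) + (-1e-33) + (1e-32) + (-1e-31) + (1e-30) + (-1e-29) + (1e-28) + (-1e-27) + (1e-26) + (-1e-25) + (1e-24) + (-1e-23) + (1e-22) + (-1e-21) + (1e-20) + (-1e-19) + (1e-18) + (-1e-17) + (1e-16) + (1e-14)
= 1.009090909e-14
Rounded to 6 significant figures: 1.00909e-14

1.00909e-14


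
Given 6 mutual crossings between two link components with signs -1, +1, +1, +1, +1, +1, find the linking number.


Step 1: Count positive crossings: 5
Step 2: Count negative crossings: 1
Step 3: Sum of signs = 5 - 1 = 4
Step 4: Linking number = sum/2 = 4/2 = 2

2


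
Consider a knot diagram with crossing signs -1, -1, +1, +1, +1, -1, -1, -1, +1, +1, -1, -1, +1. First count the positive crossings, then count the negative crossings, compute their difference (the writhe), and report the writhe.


Step 1: Count positive crossings (+1).
Positive crossings: 6
Step 2: Count negative crossings (-1).
Negative crossings: 7
Step 3: Writhe = (positive) - (negative)
w = 6 - 7 = -1
Step 4: |w| = 1, and w is negative

-1


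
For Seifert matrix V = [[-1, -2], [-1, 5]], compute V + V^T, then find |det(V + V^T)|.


Step 1: Form V + V^T where V = [[-1, -2], [-1, 5]]
  V^T = [[-1, -1], [-2, 5]]
  V + V^T = [[-2, -3], [-3, 10]]
Step 2: det(V + V^T) = (-2)*10 - (-3)*(-3)
  = -20 - 9 = -29
Step 3: Knot determinant = |det(V + V^T)| = |-29| = 29

29


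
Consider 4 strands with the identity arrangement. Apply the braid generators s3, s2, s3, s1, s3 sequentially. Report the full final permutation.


Starting with identity [1, 2, 3, 4].
Apply generators in sequence:
  After s3: [1, 2, 4, 3]
  After s2: [1, 4, 2, 3]
  After s3: [1, 4, 3, 2]
  After s1: [4, 1, 3, 2]
  After s3: [4, 1, 2, 3]
Final permutation: [4, 1, 2, 3]

[4, 1, 2, 3]


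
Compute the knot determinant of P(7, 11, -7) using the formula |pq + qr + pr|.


Step 1: Compute pq + qr + pr.
pq = 7*11 = 77
qr = 11*(-7) = -77
pr = 7*(-7) = -49
pq + qr + pr = 77 + (-77) + (-49) = -49
Step 2: Take absolute value.
det(P(7,11,-7)) = |-49| = 49

49


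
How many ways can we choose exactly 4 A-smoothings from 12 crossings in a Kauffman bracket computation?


We choose which 4 of 12 crossings get A-smoothings.
C(12, 4) = 12! / (4! * 8!)
= 495

495


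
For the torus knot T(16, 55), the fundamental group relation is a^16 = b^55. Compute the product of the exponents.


The relation is a^16 = b^55.
Product of exponents = 16 * 55
= 880

880


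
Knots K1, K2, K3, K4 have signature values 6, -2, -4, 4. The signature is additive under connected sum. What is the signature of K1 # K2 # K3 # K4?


The signature is additive under connected sum.
signature(K1 # K2 # K3 # K4) = (6) + (-2) + (-4) + (4)
= 4

4


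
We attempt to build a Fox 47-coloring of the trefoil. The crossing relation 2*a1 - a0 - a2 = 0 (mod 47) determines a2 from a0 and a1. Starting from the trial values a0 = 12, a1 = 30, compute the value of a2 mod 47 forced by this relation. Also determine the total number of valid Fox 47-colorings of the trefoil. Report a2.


Step 1: Apply the given crossing relation 2*a1 - a0 - a2 = 0 (mod 47).
  a2 = 2*a1 - a0 mod 47
  a2 = 2*30 - 12 mod 47
  a2 = 60 - 12 mod 47
  a2 = 48 mod 47 = 1
Step 2: The trefoil has determinant 3.
  Number of Fox p-colorings (p prime) is p^2 if p = 3, else p.
  Since 47 does not divide 3, only trivial (constant) colorings exist.
  (So the trial a0 = 12, a1 = 30 with a0 != a1 does NOT extend to a valid coloring of the whole trefoil: the other two crossing relations require 3*(a1 - a0) = 0 (mod 47), which fails.)
  Total colorings = 47
Step 3: a2 = 1, total Fox 47-colorings = 47

1


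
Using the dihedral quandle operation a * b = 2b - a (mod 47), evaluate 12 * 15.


12 * 15 = 2*15 - 12 mod 47
= 30 - 12 mod 47
= 18 mod 47 = 18

18


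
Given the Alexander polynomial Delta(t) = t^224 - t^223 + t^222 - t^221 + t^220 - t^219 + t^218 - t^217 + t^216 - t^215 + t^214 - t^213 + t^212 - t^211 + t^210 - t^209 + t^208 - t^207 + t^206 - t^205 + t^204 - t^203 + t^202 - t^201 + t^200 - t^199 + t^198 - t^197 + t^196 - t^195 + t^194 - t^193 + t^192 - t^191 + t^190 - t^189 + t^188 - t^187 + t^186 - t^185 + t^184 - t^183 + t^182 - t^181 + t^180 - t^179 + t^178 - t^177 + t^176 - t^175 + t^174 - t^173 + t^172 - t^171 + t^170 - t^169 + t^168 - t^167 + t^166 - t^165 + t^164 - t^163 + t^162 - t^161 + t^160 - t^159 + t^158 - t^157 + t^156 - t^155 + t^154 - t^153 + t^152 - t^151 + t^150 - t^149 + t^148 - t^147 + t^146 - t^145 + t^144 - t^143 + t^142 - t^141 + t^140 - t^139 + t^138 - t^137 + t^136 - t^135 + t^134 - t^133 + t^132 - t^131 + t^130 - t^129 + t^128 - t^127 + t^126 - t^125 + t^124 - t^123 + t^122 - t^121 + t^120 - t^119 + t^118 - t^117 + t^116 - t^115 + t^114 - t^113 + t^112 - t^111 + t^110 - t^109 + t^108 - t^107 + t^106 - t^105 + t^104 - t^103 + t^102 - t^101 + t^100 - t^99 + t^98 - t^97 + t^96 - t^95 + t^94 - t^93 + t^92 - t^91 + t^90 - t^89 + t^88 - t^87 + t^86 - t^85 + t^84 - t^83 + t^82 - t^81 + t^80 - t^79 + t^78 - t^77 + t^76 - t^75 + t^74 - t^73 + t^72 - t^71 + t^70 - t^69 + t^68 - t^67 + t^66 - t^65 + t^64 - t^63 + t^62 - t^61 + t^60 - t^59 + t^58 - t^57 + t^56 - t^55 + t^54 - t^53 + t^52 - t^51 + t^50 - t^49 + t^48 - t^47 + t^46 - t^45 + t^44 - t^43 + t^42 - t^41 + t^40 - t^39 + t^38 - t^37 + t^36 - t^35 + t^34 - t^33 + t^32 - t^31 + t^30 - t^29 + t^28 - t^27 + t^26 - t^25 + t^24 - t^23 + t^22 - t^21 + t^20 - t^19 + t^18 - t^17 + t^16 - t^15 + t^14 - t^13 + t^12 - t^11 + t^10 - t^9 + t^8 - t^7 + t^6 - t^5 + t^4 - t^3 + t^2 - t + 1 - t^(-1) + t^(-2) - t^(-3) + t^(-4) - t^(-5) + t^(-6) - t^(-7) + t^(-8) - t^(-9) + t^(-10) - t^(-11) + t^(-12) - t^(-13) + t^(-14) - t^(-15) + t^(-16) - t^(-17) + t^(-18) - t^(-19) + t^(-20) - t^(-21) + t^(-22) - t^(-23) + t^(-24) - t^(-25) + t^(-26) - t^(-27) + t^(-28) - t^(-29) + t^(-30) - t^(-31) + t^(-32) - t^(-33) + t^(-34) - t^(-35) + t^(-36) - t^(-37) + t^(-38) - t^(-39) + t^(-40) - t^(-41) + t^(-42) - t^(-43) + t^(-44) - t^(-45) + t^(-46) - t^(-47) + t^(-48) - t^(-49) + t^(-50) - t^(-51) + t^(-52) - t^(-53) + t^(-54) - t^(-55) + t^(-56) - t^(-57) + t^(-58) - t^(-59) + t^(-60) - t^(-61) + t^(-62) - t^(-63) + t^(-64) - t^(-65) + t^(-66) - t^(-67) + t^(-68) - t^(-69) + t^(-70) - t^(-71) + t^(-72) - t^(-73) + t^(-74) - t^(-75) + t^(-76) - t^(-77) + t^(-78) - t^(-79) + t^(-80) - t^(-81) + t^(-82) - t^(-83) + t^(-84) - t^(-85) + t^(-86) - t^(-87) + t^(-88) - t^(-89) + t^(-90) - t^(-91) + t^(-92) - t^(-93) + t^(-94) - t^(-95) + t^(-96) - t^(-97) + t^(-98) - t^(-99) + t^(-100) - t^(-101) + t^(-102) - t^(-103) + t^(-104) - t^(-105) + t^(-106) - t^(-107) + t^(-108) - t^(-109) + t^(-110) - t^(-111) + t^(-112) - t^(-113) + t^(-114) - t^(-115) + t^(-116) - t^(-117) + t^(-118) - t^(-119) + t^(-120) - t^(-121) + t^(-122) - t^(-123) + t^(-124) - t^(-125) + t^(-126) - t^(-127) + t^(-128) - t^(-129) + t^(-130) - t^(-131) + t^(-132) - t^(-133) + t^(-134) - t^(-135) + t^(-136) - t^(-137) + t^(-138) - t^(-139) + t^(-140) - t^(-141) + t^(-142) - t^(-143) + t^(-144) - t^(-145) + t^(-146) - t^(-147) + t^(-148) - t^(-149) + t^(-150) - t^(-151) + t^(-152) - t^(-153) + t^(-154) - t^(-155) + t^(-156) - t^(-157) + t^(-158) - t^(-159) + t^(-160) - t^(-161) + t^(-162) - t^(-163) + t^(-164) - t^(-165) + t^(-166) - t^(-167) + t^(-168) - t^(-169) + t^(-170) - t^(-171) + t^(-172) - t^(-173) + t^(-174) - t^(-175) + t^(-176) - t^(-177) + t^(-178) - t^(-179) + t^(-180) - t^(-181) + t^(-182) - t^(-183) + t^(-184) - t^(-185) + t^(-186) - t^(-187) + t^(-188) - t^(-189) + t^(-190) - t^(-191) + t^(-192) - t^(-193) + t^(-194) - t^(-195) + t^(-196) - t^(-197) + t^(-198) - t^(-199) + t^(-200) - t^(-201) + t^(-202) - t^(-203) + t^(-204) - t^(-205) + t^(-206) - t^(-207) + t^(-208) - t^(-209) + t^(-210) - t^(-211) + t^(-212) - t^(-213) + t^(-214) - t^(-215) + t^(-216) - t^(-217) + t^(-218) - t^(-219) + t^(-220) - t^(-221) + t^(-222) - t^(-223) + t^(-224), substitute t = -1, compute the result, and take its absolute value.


Step 1: The polynomial has 449 terms with alternating signs, exponents from 224 down to -224.
Step 2: Substitute t = -1. The i-th term has coefficient (-1)^i and exponent (m-i),
  so its value is (-1)^i * (-1)^(m-i) = (-1)^m = 1 for every i.
Step 3: All 449 terms equal 1, so Delta(-1) = 449 * (1) = 449
Step 4: |Delta(-1)| = 449

449


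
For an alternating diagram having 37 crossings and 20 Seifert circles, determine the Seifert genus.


For alternating knots, g = (c - s + 1)/2.
= (37 - 20 + 1)/2
= 18/2 = 9

9


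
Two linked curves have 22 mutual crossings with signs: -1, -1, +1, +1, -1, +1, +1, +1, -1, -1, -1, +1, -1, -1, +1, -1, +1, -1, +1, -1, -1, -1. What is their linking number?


Step 1: Count positive crossings: 9
Step 2: Count negative crossings: 13
Step 3: Sum of signs = 9 - 13 = -4
Step 4: Linking number = sum/2 = -4/2 = -2

-2


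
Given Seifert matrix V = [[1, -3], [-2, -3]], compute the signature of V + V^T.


Step 1: V + V^T = [[2, -5], [-5, -6]]
Step 2: trace = -4, det = -37
Step 3: Discriminant = (-4)^2 - 4*(-37) = 164
Step 4: Eigenvalues: 4.40312, -8.40312
Step 5: Signature = (# positive eigenvalues) - (# negative eigenvalues) = 0

0


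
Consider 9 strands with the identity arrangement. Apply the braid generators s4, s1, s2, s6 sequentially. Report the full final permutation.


Starting with identity [1, 2, 3, 4, 5, 6, 7, 8, 9].
Apply generators in sequence:
  After s4: [1, 2, 3, 5, 4, 6, 7, 8, 9]
  After s1: [2, 1, 3, 5, 4, 6, 7, 8, 9]
  After s2: [2, 3, 1, 5, 4, 6, 7, 8, 9]
  After s6: [2, 3, 1, 5, 4, 7, 6, 8, 9]
Final permutation: [2, 3, 1, 5, 4, 7, 6, 8, 9]

[2, 3, 1, 5, 4, 7, 6, 8, 9]


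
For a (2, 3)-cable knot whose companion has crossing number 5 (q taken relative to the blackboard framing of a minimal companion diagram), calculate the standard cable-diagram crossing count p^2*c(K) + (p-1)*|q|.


Step 1: Each of the c(K) crossings of the companion diagram becomes p*p = p^2 crossings among the p parallel strands, and each of the |q| twists s_1 s_2 ... s_(p-1) adds (p-1) crossings.
  Crossings = p^2 * c(K) + (p-1)*|q|
Step 2: = 2^2 * 5 + (2-1)*3
Step 3: = 4*5 + 1*3
Step 4: = 20 + 3 = 23

23


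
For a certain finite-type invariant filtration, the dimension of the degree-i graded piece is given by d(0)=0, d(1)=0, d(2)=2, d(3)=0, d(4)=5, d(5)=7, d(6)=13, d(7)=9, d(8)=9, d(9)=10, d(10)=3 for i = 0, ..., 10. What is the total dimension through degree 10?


Total dimension = d(0) + d(1) + ... + d(10)
= 0 + 0 + 2 + 0 + 5 + 7 + 13 + 9 + 9 + 10 + 3
= 58

58


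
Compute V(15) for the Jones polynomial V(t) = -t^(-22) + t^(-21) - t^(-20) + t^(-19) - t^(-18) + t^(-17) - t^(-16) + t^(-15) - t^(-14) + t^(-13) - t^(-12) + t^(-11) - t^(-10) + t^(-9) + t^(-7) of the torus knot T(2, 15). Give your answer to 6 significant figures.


Substituting t = 15 into V(t) = -t^(-22) + t^(-21) - t^(-20) + t^(-19) - t^(-18) + t^(-17) - t^(-16) + t^(-15) - t^(-14) + t^(-13) - t^(-12) + t^(-11) - t^(-10) + t^(-9) + t^(-7):
  (-)t^(-22) = -1.33657e-26
  (+)t^(-21) = 2.00486e-25
  (-)t^(-20) = -3.00729e-24
  (+)t^(-19) = 4.51093e-23
  (-)t^(-18) = -6.76639e-22
  (+)t^(-17) = 1.01496e-20
  (-)t^(-16) = -1.52244e-19
  (+)t^(-15) = 2.28366e-18
  (-)t^(-14) = -3.42549e-17
  (+)t^(-13) = 5.13823e-16
  (-)t^(-12) = -7.70735e-15
  (+)t^(-11) = 1.1561e-13
  (-)t^(-10) = -1.73415e-12
  (+)t^(-9) = 2.60123e-11
  (+)t^(-7) = 5.85277e-09
Sum = (-1.33657e-26) + (2.00486e-25) + (-3.00729e-24) + (4.51093e-23) + (-6.76639e-22) + (1.01496e-20) + (-1.52244e-19) + (2.28366e-18) + (-3.42549e-17) + (5.13823e-16) + (-7.70735e-15) + (1.1561e-13) + (-1.73415e-12) + (2.60123e-11) + (5.85277e-09)
= 5.877152873e-09
Rounded to 6 significant figures: 5.87715e-09

5.87715e-09


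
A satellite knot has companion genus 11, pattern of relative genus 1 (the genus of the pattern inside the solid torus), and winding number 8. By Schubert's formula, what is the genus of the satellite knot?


Schubert: g(satellite) = g_rel(pattern) + |winding| * g(companion),
where g_rel(pattern) is the genus of the pattern relative to the solid torus.
= 1 + 8 * 11
= 1 + 88 = 89

89


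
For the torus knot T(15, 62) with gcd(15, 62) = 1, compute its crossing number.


For a torus knot T(p, q) with gcd(p,q)=1,
the crossing number is min(p*(q-1), q*(p-1)).
p*(q-1) = 15*61 = 915
q*(p-1) = 62*14 = 868
min(915, 868) = 868

868


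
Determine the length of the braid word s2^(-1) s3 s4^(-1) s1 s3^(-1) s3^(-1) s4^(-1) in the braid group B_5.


The word length counts the number of generators (including inverses).
Listing each generator: s2^(-1), s3, s4^(-1), s1, s3^(-1), s3^(-1), s4^(-1)
There are 7 generators in this braid word.

7


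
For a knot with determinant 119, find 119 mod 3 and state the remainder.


Step 1: A knot is p-colorable if and only if p divides its determinant.
Step 2: Compute 119 mod 3.
119 = 39 * 3 + 2
Step 3: 119 mod 3 = 2
Step 4: The knot is 3-colorable: no

2


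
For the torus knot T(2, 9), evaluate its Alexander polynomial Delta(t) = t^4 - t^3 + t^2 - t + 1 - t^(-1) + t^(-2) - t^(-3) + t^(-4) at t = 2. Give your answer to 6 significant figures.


Substituting t = 2 into Delta(t) = t^4 - t^3 + t^2 - t + 1 - t^(-1) + t^(-2) - t^(-3) + t^(-4):
Term values: (16) + (-8) + (4) + (-2) + (1) + (-0.5) + (0.25) + (-0.125) + (0.0625)
Sum = 10.6875
Rounded to 6 significant figures: 10.6875

10.6875


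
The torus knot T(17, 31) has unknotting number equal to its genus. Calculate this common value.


For a torus knot T(p,q), both the unknotting number and genus equal (p-1)(q-1)/2.
= (17-1)(31-1)/2
= 16*30/2
= 480/2 = 240

240


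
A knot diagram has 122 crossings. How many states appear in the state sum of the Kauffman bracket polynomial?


Each crossing contributes 2 choices (A-smoothing or B-smoothing).
Total states = 2^122 = 5316911983139663491615228241121378304

5316911983139663491615228241121378304


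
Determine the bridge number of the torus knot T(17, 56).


The bridge number of T(p,q) is min(p,q).
min(17, 56) = 17

17


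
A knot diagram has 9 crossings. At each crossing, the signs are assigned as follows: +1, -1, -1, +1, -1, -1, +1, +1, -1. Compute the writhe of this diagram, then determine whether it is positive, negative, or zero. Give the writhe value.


Step 1: Count positive crossings (+1).
Positive crossings: 4
Step 2: Count negative crossings (-1).
Negative crossings: 5
Step 3: Writhe = (positive) - (negative)
w = 4 - 5 = -1
Step 4: |w| = 1, and w is negative

-1


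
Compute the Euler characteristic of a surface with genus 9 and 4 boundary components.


chi = 2 - 2g - b
= 2 - 2*9 - 4
= 2 - 18 - 4 = -20

-20


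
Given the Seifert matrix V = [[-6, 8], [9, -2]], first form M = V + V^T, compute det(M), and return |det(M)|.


Step 1: Form V + V^T where V = [[-6, 8], [9, -2]]
  V^T = [[-6, 9], [8, -2]]
  V + V^T = [[-12, 17], [17, -4]]
Step 2: det(V + V^T) = (-12)*(-4) - 17*17
  = 48 - 289 = -241
Step 3: Knot determinant = |det(V + V^T)| = |-241| = 241

241


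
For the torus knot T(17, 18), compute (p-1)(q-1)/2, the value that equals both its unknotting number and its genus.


For a torus knot T(p,q), both the unknotting number and genus equal (p-1)(q-1)/2.
= (17-1)(18-1)/2
= 16*17/2
= 272/2 = 136

136


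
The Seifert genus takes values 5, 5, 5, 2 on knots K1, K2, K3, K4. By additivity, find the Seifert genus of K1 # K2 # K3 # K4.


The Seifert genus is additive under connected sum.
Seifert genus(K1 # K2 # K3 # K4) = (5) + (5) + (5) + (2)
= 17

17


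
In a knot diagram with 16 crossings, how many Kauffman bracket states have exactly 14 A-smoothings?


We choose which 14 of 16 crossings get A-smoothings.
C(16, 14) = 16! / (14! * 2!)
= 120

120


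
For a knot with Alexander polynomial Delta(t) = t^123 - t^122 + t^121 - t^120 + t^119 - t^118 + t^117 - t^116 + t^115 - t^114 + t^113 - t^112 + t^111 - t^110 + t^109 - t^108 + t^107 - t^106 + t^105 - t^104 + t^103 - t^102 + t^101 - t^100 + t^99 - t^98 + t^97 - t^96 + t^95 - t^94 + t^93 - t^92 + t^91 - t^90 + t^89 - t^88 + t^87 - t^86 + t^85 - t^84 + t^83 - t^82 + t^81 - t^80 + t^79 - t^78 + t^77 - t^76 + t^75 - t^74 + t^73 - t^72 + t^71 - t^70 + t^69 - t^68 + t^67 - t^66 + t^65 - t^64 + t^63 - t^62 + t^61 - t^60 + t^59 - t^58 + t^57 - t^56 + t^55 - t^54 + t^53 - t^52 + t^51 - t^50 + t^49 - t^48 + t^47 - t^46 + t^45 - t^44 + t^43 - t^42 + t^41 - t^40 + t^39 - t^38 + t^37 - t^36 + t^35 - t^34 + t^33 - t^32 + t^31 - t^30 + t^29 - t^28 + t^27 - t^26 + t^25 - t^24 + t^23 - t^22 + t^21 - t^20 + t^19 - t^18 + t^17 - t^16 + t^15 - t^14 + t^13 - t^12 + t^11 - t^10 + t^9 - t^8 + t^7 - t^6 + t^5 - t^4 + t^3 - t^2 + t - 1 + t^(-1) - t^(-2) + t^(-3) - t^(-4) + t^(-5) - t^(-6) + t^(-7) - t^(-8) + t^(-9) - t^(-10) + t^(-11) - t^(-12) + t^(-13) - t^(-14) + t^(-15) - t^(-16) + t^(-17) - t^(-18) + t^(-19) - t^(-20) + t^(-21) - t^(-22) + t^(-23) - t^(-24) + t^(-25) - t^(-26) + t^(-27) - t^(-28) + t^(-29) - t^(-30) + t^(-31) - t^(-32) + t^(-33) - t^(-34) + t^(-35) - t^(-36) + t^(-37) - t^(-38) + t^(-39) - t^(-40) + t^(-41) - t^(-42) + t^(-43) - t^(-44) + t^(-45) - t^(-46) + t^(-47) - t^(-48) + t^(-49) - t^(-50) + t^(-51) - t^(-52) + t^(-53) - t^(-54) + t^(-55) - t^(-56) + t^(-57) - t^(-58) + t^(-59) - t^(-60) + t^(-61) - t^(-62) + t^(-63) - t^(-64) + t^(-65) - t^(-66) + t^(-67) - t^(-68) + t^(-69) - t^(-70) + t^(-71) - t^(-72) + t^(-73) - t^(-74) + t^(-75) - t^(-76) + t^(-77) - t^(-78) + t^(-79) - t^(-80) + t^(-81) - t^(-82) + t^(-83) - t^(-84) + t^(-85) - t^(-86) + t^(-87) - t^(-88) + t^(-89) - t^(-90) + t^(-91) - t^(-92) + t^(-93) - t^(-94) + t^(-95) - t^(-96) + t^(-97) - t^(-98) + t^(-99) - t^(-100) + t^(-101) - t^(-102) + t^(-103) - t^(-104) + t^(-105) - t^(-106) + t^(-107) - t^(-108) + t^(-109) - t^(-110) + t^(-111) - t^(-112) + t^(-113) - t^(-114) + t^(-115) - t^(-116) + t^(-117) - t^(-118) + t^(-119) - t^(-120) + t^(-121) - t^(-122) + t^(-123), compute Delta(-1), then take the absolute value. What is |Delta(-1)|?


Step 1: The polynomial has 247 terms with alternating signs, exponents from 123 down to -123.
Step 2: Substitute t = -1. The i-th term has coefficient (-1)^i and exponent (m-i),
  so its value is (-1)^i * (-1)^(m-i) = (-1)^m = -1 for every i.
Step 3: All 247 terms equal -1, so Delta(-1) = 247 * (-1) = -247
Step 4: |Delta(-1)| = 247

247


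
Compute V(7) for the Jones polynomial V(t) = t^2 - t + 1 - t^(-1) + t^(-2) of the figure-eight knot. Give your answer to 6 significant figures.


Substituting t = 7 into V(t) = t^2 - t + 1 - t^(-1) + t^(-2):
  (+)t^(2) = 49
  (-)t^(1) = -7
  (+)t^(0) = 1
  (-)t^(-1) = -0.142857
  (+)t^(-2) = 0.0204082
Sum = (49) + (-7) + (1) + (-0.142857) + (0.0204082)
= 42.87755102
Rounded to 6 significant figures: 42.8776

42.8776


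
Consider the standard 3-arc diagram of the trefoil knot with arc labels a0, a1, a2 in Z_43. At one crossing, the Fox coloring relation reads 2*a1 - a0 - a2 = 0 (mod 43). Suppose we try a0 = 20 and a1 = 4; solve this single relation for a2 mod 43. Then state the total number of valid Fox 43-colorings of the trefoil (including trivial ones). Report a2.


Step 1: Apply the given crossing relation 2*a1 - a0 - a2 = 0 (mod 43).
  a2 = 2*a1 - a0 mod 43
  a2 = 2*4 - 20 mod 43
  a2 = 8 - 20 mod 43
  a2 = -12 mod 43 = 31
Step 2: The trefoil has determinant 3.
  Number of Fox p-colorings (p prime) is p^2 if p = 3, else p.
  Since 43 does not divide 3, only trivial (constant) colorings exist.
  (So the trial a0 = 20, a1 = 4 with a0 != a1 does NOT extend to a valid coloring of the whole trefoil: the other two crossing relations require 3*(a1 - a0) = 0 (mod 43), which fails.)
  Total colorings = 43
Step 3: a2 = 31, total Fox 43-colorings = 43

31


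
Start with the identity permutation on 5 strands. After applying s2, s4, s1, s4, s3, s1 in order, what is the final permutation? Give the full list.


Starting with identity [1, 2, 3, 4, 5].
Apply generators in sequence:
  After s2: [1, 3, 2, 4, 5]
  After s4: [1, 3, 2, 5, 4]
  After s1: [3, 1, 2, 5, 4]
  After s4: [3, 1, 2, 4, 5]
  After s3: [3, 1, 4, 2, 5]
  After s1: [1, 3, 4, 2, 5]
Final permutation: [1, 3, 4, 2, 5]

[1, 3, 4, 2, 5]


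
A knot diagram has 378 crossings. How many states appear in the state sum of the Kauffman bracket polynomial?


Each crossing contributes 2 choices (A-smoothing or B-smoothing).
Total states = 2^378 = 615656346818663737691860001564743965704370926101022604186692084441339402679643915803347910232576806887603562348544

615656346818663737691860001564743965704370926101022604186692084441339402679643915803347910232576806887603562348544


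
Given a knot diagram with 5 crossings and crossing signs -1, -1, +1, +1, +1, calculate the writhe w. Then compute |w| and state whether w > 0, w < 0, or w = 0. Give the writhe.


Step 1: Count positive crossings (+1).
Positive crossings: 3
Step 2: Count negative crossings (-1).
Negative crossings: 2
Step 3: Writhe = (positive) - (negative)
w = 3 - 2 = 1
Step 4: |w| = 1, and w is positive

1


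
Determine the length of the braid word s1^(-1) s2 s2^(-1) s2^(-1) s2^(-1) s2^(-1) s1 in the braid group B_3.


The word length counts the number of generators (including inverses).
Listing each generator: s1^(-1), s2, s2^(-1), s2^(-1), s2^(-1), s2^(-1), s1
There are 7 generators in this braid word.

7


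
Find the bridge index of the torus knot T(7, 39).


The bridge number of T(p,q) is min(p,q).
min(7, 39) = 7

7


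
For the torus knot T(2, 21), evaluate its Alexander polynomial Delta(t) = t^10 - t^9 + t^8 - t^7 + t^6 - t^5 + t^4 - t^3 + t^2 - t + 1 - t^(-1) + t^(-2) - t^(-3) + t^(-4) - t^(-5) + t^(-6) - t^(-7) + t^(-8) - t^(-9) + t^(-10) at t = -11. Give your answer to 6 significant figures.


Substituting t = -11 into Delta(t) = t^10 - t^9 + t^8 - t^7 + t^6 - t^5 + t^4 - t^3 + t^2 - t + 1 - t^(-1) + t^(-2) - t^(-3) + t^(-4) - t^(-5) + t^(-6) - t^(-7) + t^(-8) - t^(-9) + t^(-10):
Term values: (25937424601) + (2357947691) + (214358881) + (19487171) + (1771561) + (161051) + (14641) + (1331) + (121) + (11) + (1) + (0.0909091) + (0.00826446) + (0.000751315) + (6.83013e-05) + (6.20921e-06) + (5.64474e-07) + (5.13158e-08) + (4.66507e-09) + (4.24098e-10) + (3.85543e-11)
Sum = 2.853116706e+10
Rounded to 6 significant figures: 2.85312e+10

2.85312e+10


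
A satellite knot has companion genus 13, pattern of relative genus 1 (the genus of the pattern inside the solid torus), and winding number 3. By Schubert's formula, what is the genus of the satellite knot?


Schubert: g(satellite) = g_rel(pattern) + |winding| * g(companion),
where g_rel(pattern) is the genus of the pattern relative to the solid torus.
= 1 + 3 * 13
= 1 + 39 = 40

40


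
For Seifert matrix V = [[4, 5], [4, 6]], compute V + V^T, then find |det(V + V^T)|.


Step 1: Form V + V^T where V = [[4, 5], [4, 6]]
  V^T = [[4, 4], [5, 6]]
  V + V^T = [[8, 9], [9, 12]]
Step 2: det(V + V^T) = 8*12 - 9*9
  = 96 - 81 = 15
Step 3: Knot determinant = |det(V + V^T)| = |15| = 15

15


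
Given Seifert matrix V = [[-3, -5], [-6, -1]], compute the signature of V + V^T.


Step 1: V + V^T = [[-6, -11], [-11, -2]]
Step 2: trace = -8, det = -109
Step 3: Discriminant = (-8)^2 - 4*(-109) = 500
Step 4: Eigenvalues: 7.18034, -15.1803
Step 5: Signature = (# positive eigenvalues) - (# negative eigenvalues) = 0

0


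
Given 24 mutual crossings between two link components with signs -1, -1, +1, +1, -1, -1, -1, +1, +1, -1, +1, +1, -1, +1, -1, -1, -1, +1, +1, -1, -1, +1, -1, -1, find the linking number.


Step 1: Count positive crossings: 10
Step 2: Count negative crossings: 14
Step 3: Sum of signs = 10 - 14 = -4
Step 4: Linking number = sum/2 = -4/2 = -2

-2


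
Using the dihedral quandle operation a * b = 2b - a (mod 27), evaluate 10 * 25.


10 * 25 = 2*25 - 10 mod 27
= 50 - 10 mod 27
= 40 mod 27 = 13

13


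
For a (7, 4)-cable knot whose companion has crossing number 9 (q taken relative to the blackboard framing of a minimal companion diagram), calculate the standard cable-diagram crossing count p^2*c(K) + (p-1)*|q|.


Step 1: Each of the c(K) crossings of the companion diagram becomes p*p = p^2 crossings among the p parallel strands, and each of the |q| twists s_1 s_2 ... s_(p-1) adds (p-1) crossings.
  Crossings = p^2 * c(K) + (p-1)*|q|
Step 2: = 7^2 * 9 + (7-1)*4
Step 3: = 49*9 + 6*4
Step 4: = 441 + 24 = 465

465


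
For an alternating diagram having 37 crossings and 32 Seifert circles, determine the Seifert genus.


For alternating knots, g = (c - s + 1)/2.
= (37 - 32 + 1)/2
= 6/2 = 3

3


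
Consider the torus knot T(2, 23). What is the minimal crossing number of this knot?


For a torus knot T(p, q) with gcd(p,q)=1,
the crossing number is min(p*(q-1), q*(p-1)).
p*(q-1) = 2*22 = 44
q*(p-1) = 23*1 = 23
min(44, 23) = 23

23


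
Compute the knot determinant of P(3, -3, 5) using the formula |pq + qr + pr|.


Step 1: Compute pq + qr + pr.
pq = 3*(-3) = -9
qr = (-3)*5 = -15
pr = 3*5 = 15
pq + qr + pr = -9 + (-15) + 15 = -9
Step 2: Take absolute value.
det(P(3,-3,5)) = |-9| = 9

9


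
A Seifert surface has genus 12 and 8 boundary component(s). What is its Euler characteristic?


chi = 2 - 2g - b
= 2 - 2*12 - 8
= 2 - 24 - 8 = -30

-30


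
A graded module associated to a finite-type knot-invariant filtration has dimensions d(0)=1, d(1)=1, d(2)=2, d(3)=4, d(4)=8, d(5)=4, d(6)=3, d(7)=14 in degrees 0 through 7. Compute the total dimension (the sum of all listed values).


Total dimension = d(0) + d(1) + ... + d(7)
= 1 + 1 + 2 + 4 + 8 + 4 + 3 + 14
= 37

37


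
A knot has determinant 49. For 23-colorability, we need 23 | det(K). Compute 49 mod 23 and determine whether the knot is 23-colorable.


Step 1: A knot is p-colorable if and only if p divides its determinant.
Step 2: Compute 49 mod 23.
49 = 2 * 23 + 3
Step 3: 49 mod 23 = 3
Step 4: The knot is 23-colorable: no

3


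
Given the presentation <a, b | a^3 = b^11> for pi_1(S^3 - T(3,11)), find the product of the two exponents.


The relation is a^3 = b^11.
Product of exponents = 3 * 11
= 33

33


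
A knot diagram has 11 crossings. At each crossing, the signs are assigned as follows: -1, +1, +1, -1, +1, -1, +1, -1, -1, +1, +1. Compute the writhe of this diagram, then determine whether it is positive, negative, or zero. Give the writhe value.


Step 1: Count positive crossings (+1).
Positive crossings: 6
Step 2: Count negative crossings (-1).
Negative crossings: 5
Step 3: Writhe = (positive) - (negative)
w = 6 - 5 = 1
Step 4: |w| = 1, and w is positive

1


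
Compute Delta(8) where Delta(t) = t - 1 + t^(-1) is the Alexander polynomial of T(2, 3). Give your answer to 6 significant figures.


Substituting t = 8 into Delta(t) = t - 1 + t^(-1):
Term values: (8) + (-1) + (0.125)
Sum = 7.125
Rounded to 6 significant figures: 7.125

7.125


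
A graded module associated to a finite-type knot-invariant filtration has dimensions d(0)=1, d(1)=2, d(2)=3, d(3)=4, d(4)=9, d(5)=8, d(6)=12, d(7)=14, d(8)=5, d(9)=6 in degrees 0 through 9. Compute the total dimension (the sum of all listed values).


Total dimension = d(0) + d(1) + ... + d(9)
= 1 + 2 + 3 + 4 + 9 + 8 + 12 + 14 + 5 + 6
= 64

64


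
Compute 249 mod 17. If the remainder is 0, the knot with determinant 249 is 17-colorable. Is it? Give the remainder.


Step 1: A knot is p-colorable if and only if p divides its determinant.
Step 2: Compute 249 mod 17.
249 = 14 * 17 + 11
Step 3: 249 mod 17 = 11
Step 4: The knot is 17-colorable: no

11


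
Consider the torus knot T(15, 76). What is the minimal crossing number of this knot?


For a torus knot T(p, q) with gcd(p,q)=1,
the crossing number is min(p*(q-1), q*(p-1)).
p*(q-1) = 15*75 = 1125
q*(p-1) = 76*14 = 1064
min(1125, 1064) = 1064

1064


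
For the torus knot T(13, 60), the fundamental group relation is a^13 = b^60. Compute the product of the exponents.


The relation is a^13 = b^60.
Product of exponents = 13 * 60
= 780

780


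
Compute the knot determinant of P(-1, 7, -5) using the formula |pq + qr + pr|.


Step 1: Compute pq + qr + pr.
pq = (-1)*7 = -7
qr = 7*(-5) = -35
pr = (-1)*(-5) = 5
pq + qr + pr = -7 + (-35) + 5 = -37
Step 2: Take absolute value.
det(P(-1,7,-5)) = |-37| = 37

37


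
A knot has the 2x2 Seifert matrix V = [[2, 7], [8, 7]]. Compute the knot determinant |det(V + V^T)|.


Step 1: Form V + V^T where V = [[2, 7], [8, 7]]
  V^T = [[2, 8], [7, 7]]
  V + V^T = [[4, 15], [15, 14]]
Step 2: det(V + V^T) = 4*14 - 15*15
  = 56 - 225 = -169
Step 3: Knot determinant = |det(V + V^T)| = |-169| = 169

169


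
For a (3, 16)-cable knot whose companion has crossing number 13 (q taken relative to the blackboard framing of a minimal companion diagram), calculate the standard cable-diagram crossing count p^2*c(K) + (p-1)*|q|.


Step 1: Each of the c(K) crossings of the companion diagram becomes p*p = p^2 crossings among the p parallel strands, and each of the |q| twists s_1 s_2 ... s_(p-1) adds (p-1) crossings.
  Crossings = p^2 * c(K) + (p-1)*|q|
Step 2: = 3^2 * 13 + (3-1)*16
Step 3: = 9*13 + 2*16
Step 4: = 117 + 32 = 149

149


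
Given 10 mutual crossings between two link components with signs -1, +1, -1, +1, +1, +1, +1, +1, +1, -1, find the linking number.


Step 1: Count positive crossings: 7
Step 2: Count negative crossings: 3
Step 3: Sum of signs = 7 - 3 = 4
Step 4: Linking number = sum/2 = 4/2 = 2

2


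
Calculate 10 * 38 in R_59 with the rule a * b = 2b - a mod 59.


10 * 38 = 2*38 - 10 mod 59
= 76 - 10 mod 59
= 66 mod 59 = 7

7


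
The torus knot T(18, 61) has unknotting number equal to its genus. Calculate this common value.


For a torus knot T(p,q), both the unknotting number and genus equal (p-1)(q-1)/2.
= (18-1)(61-1)/2
= 17*60/2
= 1020/2 = 510

510


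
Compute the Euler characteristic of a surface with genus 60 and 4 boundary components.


chi = 2 - 2g - b
= 2 - 2*60 - 4
= 2 - 120 - 4 = -122

-122


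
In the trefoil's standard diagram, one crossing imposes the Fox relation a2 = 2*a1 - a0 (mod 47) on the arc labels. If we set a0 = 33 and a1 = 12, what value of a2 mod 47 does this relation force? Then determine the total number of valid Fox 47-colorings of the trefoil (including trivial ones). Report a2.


Step 1: Apply the given crossing relation 2*a1 - a0 - a2 = 0 (mod 47).
  a2 = 2*a1 - a0 mod 47
  a2 = 2*12 - 33 mod 47
  a2 = 24 - 33 mod 47
  a2 = -9 mod 47 = 38
Step 2: The trefoil has determinant 3.
  Number of Fox p-colorings (p prime) is p^2 if p = 3, else p.
  Since 47 does not divide 3, only trivial (constant) colorings exist.
  (So the trial a0 = 33, a1 = 12 with a0 != a1 does NOT extend to a valid coloring of the whole trefoil: the other two crossing relations require 3*(a1 - a0) = 0 (mod 47), which fails.)
  Total colorings = 47
Step 3: a2 = 38, total Fox 47-colorings = 47

38


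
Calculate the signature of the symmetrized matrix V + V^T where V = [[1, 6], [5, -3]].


Step 1: V + V^T = [[2, 11], [11, -6]]
Step 2: trace = -4, det = -133
Step 3: Discriminant = (-4)^2 - 4*(-133) = 548
Step 4: Eigenvalues: 9.7047, -13.7047
Step 5: Signature = (# positive eigenvalues) - (# negative eigenvalues) = 0

0


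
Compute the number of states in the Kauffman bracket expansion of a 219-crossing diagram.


Each crossing contributes 2 choices (A-smoothing or B-smoothing).
Total states = 2^219 = 842498333348457493583344221469363458551160763204392890034487820288

842498333348457493583344221469363458551160763204392890034487820288


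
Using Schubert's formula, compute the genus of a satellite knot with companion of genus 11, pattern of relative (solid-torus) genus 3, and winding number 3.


Schubert: g(satellite) = g_rel(pattern) + |winding| * g(companion),
where g_rel(pattern) is the genus of the pattern relative to the solid torus.
= 3 + 3 * 11
= 3 + 33 = 36

36


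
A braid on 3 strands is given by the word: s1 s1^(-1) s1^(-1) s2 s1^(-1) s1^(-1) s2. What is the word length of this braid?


The word length counts the number of generators (including inverses).
Listing each generator: s1, s1^(-1), s1^(-1), s2, s1^(-1), s1^(-1), s2
There are 7 generators in this braid word.

7


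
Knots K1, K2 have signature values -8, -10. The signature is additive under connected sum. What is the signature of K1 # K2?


The signature is additive under connected sum.
signature(K1 # K2) = (-8) + (-10)
= -18

-18


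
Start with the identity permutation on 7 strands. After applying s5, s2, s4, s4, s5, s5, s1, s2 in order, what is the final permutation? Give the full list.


Starting with identity [1, 2, 3, 4, 5, 6, 7].
Apply generators in sequence:
  After s5: [1, 2, 3, 4, 6, 5, 7]
  After s2: [1, 3, 2, 4, 6, 5, 7]
  After s4: [1, 3, 2, 6, 4, 5, 7]
  After s4: [1, 3, 2, 4, 6, 5, 7]
  After s5: [1, 3, 2, 4, 5, 6, 7]
  After s5: [1, 3, 2, 4, 6, 5, 7]
  After s1: [3, 1, 2, 4, 6, 5, 7]
  After s2: [3, 2, 1, 4, 6, 5, 7]
Final permutation: [3, 2, 1, 4, 6, 5, 7]

[3, 2, 1, 4, 6, 5, 7]


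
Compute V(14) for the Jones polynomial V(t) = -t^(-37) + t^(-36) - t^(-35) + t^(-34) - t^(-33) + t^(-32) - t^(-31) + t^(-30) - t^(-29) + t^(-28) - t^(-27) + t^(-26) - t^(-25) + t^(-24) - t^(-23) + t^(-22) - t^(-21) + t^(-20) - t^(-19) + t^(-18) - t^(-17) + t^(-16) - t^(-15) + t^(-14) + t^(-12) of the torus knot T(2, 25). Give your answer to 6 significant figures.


Substituting t = 14 into V(t) = -t^(-37) + t^(-36) - t^(-35) + t^(-34) - t^(-33) + t^(-32) - t^(-31) + t^(-30) - t^(-29) + t^(-28) - t^(-27) + t^(-26) - t^(-25) + t^(-24) - t^(-23) + t^(-22) - t^(-21) + t^(-20) - t^(-19) + t^(-18) - t^(-17) + t^(-16) - t^(-15) + t^(-14) + t^(-12):
  (-)t^(-37) = -3.91979e-43
  (+)t^(-36) = 5.4877e-42
  (-)t^(-35) = -7.68279e-41
  (+)t^(-34) = 1.07559e-39
  (-)t^(-33) = -1.50583e-38
  (+)t^(-32) = 2.10816e-37
  (-)t^(-31) = -2.95142e-36
  (+)t^(-30) = 4.13199e-35
  (-)t^(-29) = -5.78478e-34
  (+)t^(-28) = 8.09869e-33
  (-)t^(-27) = -1.13382e-31
  (+)t^(-26) = 1.58734e-30
  (-)t^(-25) = -2.22228e-29
  (+)t^(-24) = 3.11119e-28
  (-)t^(-23) = -4.35567e-27
  (+)t^(-22) = 6.09794e-26
  (-)t^(-21) = -8.53712e-25
  (+)t^(-20) = 1.1952e-23
  (-)t^(-19) = -1.67327e-22
  (+)t^(-18) = 2.34258e-21
  (-)t^(-17) = -3.27962e-20
  (+)t^(-16) = 4.59147e-19
  (-)t^(-15) = -6.42805e-18
  (+)t^(-14) = 8.99927e-17
  (+)t^(-12) = 1.76386e-14
Sum = (-3.91979e-43) + (5.4877e-42) + (-7.68279e-41) + (1.07559e-39) + (-1.50583e-38) + (2.10816e-37) + (-2.95142e-36) + (4.13199e-35) + (-5.78478e-34) + (8.09869e-33) + (-1.13382e-31) + (1.58734e-30) + (-2.22228e-29) + (3.11119e-28) + (-4.35567e-27) + (6.09794e-26) + (-8.53712e-25) + (1.1952e-23) + (-1.67327e-22) + (2.34258e-21) + (-3.27962e-20) + (4.59147e-19) + (-6.42805e-18) + (8.99927e-17) + (1.76386e-14)
= 1.772257131e-14
Rounded to 6 significant figures: 1.77226e-14

1.77226e-14


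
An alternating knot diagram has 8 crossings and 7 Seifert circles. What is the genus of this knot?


For alternating knots, g = (c - s + 1)/2.
= (8 - 7 + 1)/2
= 2/2 = 1

1


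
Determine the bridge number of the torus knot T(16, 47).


The bridge number of T(p,q) is min(p,q).
min(16, 47) = 16

16


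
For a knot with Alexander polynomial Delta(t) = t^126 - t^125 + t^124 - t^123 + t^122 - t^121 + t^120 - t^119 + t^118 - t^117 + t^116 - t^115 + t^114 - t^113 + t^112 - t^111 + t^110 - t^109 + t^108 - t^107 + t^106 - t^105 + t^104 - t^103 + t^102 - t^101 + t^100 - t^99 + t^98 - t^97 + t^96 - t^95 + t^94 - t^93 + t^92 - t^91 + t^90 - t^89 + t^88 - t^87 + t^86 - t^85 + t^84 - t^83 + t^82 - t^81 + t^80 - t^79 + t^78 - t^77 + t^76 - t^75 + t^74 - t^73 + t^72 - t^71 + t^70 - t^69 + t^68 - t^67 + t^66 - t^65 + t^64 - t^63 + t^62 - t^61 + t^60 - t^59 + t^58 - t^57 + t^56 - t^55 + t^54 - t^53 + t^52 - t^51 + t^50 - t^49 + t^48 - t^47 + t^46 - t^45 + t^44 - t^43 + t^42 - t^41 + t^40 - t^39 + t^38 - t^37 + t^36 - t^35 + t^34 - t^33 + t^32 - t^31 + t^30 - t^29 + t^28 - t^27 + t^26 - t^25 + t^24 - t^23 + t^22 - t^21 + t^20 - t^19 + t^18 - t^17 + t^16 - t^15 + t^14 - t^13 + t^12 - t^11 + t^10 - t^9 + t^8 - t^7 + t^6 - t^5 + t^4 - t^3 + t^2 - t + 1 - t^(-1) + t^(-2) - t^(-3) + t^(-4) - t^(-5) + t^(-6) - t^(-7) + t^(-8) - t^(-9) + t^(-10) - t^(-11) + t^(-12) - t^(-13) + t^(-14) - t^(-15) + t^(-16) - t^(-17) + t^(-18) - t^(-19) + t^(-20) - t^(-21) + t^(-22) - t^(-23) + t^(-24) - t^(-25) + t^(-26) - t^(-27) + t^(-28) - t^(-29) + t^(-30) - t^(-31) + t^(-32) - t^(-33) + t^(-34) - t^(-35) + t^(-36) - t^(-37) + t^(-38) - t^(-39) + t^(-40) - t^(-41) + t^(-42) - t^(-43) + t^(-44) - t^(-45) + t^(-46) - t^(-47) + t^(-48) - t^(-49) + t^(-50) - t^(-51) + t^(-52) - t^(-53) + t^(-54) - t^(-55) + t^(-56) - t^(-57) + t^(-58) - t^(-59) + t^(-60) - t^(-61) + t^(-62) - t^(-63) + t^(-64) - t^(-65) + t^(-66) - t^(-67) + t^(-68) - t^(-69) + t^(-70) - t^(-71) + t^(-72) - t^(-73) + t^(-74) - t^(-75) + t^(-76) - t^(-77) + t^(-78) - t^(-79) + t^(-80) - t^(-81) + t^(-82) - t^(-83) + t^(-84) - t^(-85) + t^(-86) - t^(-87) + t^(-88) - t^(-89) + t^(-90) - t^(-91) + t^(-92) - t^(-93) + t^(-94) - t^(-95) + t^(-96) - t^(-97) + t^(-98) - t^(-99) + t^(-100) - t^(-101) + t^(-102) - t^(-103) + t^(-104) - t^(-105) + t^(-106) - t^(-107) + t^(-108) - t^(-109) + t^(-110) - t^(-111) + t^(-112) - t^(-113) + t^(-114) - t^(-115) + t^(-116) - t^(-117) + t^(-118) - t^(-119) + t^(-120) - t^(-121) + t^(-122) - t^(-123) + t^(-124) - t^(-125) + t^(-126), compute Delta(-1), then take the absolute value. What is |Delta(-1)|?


Step 1: The polynomial has 253 terms with alternating signs, exponents from 126 down to -126.
Step 2: Substitute t = -1. The i-th term has coefficient (-1)^i and exponent (m-i),
  so its value is (-1)^i * (-1)^(m-i) = (-1)^m = 1 for every i.
Step 3: All 253 terms equal 1, so Delta(-1) = 253 * (1) = 253
Step 4: |Delta(-1)| = 253

253
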